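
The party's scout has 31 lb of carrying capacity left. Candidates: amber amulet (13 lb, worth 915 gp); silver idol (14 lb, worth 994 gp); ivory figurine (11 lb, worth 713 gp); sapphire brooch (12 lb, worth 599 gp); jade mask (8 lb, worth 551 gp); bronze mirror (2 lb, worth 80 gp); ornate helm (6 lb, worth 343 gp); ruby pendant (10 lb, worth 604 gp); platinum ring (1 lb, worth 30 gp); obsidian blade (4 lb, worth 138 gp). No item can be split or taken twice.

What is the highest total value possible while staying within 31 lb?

2070

Taking the top-ratio items first gives amber amulet + silver idol + bronze mirror + platinum ring for 2019 (30 lb).
Using the slack differently, amber amulet + jade mask + ruby pendant comes to 2070 at 31 lb.
Runner-up silver idol + ivory figurine + ornate helm tops out at 2050.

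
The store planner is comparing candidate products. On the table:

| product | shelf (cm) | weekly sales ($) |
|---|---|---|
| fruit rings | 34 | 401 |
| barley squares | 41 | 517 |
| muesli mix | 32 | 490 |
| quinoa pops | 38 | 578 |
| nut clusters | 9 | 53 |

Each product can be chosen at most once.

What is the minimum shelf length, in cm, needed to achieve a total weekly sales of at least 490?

Need the lightest bundle worth ≥ 490.
muesli mix reaches 490 using 32 cm.
Any bundle with less than 32 cm falls short of 490.

32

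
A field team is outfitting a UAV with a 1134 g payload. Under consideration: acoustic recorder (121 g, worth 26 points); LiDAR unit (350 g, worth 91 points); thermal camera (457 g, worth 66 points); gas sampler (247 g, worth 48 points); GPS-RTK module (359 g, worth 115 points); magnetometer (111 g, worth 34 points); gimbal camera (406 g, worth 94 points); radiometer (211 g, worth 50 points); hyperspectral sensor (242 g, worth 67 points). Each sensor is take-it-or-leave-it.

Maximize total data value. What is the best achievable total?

310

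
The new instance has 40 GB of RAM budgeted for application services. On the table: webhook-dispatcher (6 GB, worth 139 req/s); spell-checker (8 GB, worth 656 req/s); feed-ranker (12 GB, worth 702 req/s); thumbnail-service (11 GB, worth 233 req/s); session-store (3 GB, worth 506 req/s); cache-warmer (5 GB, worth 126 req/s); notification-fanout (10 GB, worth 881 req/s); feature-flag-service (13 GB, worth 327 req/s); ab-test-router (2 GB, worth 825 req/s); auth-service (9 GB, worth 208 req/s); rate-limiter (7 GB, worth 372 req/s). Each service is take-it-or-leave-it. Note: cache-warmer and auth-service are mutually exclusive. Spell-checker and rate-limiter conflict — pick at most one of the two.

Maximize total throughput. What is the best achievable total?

Density check — ab-test-router 412.50, session-store 168.67, notification-fanout 88.10, spell-checker 82.00 are the best per GB.
Best packing: spell-checker + feed-ranker + session-store + cache-warmer + notification-fanout + ab-test-router — 40 GB, 3696 total.
Runner-up spell-checker + feed-ranker + session-store + notification-fanout + ab-test-router tops out at 3570.

3696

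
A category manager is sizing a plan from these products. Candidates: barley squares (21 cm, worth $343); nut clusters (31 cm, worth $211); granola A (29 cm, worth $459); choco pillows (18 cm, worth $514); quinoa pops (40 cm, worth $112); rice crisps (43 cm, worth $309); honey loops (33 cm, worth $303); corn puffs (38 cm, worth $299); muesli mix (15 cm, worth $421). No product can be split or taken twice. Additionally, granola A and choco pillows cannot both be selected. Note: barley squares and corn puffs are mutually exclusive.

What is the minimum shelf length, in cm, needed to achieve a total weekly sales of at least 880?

33

Need the lightest bundle worth ≥ 880.
Taking choco pillows + muesli mix gives 935 (≥ 880) for 33 cm.
Below 33 cm the best achievable stays under 880.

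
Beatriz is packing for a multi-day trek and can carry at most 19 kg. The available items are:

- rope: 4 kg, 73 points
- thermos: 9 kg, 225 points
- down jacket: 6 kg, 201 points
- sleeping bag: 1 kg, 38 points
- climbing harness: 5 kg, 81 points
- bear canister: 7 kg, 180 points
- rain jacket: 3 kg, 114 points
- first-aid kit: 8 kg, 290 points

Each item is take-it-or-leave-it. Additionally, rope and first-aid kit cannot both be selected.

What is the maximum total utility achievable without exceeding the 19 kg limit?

643

Taking down jacket + sleeping bag + rain jacket + first-aid kit: 18 kg used, 643 in utility.
That's the maximum — no feasible swap from here does better than 643.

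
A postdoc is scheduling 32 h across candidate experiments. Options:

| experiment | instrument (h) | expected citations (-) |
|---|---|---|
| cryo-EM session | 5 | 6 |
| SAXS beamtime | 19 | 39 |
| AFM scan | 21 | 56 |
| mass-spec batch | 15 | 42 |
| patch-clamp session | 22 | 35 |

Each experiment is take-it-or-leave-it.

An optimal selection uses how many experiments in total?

The maximum expected citations within 32 h is 62.
cryo-EM session + AFM scan hits 62 at 26 h.
Any selection reaching 62 contains exactly 2 experiments.

2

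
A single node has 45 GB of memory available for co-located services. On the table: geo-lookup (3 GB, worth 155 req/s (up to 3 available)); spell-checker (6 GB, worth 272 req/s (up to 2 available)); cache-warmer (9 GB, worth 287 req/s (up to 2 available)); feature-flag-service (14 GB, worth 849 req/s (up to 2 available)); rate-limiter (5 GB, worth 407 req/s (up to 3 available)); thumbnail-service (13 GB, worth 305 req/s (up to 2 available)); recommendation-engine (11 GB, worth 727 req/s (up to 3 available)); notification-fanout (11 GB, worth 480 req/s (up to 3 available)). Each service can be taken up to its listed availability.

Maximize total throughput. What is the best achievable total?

2995

Density check — rate-limiter 81.40, recommendation-engine 66.09, feature-flag-service 60.64 are the best per GB.
Filling by ratio: 2×geo-lookup + 3×rate-limiter + 2×recommendation-engine for 2985, with 2 GB left unused.
Dropping 2×geo-lookup and rate-limiter frees 11 GB; slotting in recommendation-engine (11 GB) lifts the total to 2995 at 43 GB.
No other feasible combination exceeds 2995.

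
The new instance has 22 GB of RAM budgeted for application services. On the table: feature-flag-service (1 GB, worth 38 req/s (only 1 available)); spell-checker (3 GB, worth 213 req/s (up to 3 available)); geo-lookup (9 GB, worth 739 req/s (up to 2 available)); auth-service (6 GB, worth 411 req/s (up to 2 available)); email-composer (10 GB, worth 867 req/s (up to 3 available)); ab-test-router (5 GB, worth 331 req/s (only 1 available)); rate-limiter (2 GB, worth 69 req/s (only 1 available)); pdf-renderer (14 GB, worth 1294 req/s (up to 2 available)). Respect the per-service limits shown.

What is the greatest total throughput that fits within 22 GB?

1838

Ranking by ratio (throughput/GB): pdf-renderer 92.43, email-composer 86.70, geo-lookup 82.11, spell-checker 71.00.
Greedy by ratio would take feature-flag-service + 2×spell-checker + pdf-renderer: 21 GB used, total 1758.
Dropping feature-flag-service and spell-checker frees 4 GB; slotting in ab-test-router (5 GB) lifts the total to 1838 at 22 GB.
That's the maximum — no swap from here does better than 1838.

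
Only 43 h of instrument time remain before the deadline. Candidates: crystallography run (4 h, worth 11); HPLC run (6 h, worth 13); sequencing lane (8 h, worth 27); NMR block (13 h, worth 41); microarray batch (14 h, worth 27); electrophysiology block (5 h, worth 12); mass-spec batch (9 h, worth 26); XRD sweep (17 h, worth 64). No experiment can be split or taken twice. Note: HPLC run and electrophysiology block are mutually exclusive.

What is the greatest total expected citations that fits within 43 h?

144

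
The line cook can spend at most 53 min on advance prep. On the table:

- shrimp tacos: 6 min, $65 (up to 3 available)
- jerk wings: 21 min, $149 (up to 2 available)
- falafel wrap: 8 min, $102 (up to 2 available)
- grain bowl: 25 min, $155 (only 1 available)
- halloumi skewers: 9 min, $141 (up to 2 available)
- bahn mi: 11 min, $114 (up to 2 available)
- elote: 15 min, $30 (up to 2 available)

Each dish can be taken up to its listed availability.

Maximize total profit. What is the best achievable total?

681

Ranking by ratio (profit/min): halloumi skewers 15.67, falafel wrap 12.75, shrimp tacos 10.83, bahn mi 10.36.
The ratio ordering already packs tightly: 3×shrimp tacos + 2×falafel wrap + 2×halloumi skewers, 52 min, 681.
Nothing else within 53 min beats 681.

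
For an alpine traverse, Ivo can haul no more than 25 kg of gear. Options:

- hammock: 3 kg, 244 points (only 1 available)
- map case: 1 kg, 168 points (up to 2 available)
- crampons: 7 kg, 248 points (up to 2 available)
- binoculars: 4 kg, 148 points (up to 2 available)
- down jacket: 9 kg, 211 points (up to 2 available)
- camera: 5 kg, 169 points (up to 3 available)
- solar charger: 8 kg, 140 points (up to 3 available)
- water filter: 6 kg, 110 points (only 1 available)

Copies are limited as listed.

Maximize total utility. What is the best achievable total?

1293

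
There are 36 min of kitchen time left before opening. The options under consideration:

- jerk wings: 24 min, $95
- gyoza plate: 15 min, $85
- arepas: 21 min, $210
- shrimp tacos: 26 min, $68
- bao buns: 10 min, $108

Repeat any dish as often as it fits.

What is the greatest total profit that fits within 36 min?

By profit per min: bao buns 10.80, arepas 10.00, gyoza plate 5.67 lead.
Best packing: 3×bao buns — 30 min, 324 total.

324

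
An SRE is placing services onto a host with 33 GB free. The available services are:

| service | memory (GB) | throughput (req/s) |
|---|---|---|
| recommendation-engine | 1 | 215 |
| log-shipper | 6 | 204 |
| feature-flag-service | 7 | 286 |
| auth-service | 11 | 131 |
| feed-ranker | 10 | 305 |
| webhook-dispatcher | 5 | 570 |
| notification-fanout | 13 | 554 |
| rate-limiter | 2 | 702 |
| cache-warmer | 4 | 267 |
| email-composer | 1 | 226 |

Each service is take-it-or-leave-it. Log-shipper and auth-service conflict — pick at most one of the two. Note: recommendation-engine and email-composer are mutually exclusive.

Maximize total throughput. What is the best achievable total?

2605

Best packing: feature-flag-service + webhook-dispatcher + notification-fanout + rate-limiter + cache-warmer + email-composer — 32 GB, 2605 total.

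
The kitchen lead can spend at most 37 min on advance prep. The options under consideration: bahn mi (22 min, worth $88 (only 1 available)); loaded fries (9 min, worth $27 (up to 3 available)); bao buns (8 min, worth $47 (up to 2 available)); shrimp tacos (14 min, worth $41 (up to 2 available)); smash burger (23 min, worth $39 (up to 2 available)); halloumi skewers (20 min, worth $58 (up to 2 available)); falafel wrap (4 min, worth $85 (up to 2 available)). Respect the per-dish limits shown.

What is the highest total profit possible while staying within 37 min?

By profit per min: falafel wrap 21.25, bao buns 5.88, bahn mi 4.00 lead.
Taking loaded fries + 2×bao buns + 2×falafel wrap: 33 min used, 291 in profit.
Every other selection either busts 37 min or exceeds an availability limit or fails to beat 291.

291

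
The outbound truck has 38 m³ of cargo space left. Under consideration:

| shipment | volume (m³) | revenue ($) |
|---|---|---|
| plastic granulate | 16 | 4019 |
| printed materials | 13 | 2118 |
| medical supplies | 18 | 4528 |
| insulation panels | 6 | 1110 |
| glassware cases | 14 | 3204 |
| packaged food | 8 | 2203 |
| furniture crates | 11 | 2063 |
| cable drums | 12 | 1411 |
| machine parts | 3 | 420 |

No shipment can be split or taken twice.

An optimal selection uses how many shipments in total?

3

Best achievable revenue is 9426.
For example plastic granulate + glassware cases + packaged food achieves it, using 38 m³.
Every optimal selection uses 3 shipments.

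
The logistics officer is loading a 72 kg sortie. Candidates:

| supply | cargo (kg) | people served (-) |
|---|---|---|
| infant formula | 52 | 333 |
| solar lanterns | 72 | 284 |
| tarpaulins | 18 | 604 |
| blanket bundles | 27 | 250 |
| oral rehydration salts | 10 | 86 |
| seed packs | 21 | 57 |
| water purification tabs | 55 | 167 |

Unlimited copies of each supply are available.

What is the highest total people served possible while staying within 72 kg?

2416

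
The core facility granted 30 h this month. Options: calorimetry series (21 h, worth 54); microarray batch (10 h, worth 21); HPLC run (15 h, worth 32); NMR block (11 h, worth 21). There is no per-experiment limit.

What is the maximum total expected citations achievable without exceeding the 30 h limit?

64

Taking the top-ratio experiments first gives calorimetry series for 54 (21 h).
Replace calorimetry series with 2×HPLC run: the trade gains 10 net, giving 64 at 30 h.
Nothing else within 30 h beats 64.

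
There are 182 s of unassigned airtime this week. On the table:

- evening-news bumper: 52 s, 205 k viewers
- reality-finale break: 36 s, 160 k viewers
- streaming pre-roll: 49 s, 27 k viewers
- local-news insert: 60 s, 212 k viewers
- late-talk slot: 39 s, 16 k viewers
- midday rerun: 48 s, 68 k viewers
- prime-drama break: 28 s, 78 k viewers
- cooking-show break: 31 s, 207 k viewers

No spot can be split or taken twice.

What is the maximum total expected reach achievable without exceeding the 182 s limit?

The ratio ordering already packs tightly: evening-news bumper + reality-finale break + local-news insert + cooking-show break, 179 s, 784.

784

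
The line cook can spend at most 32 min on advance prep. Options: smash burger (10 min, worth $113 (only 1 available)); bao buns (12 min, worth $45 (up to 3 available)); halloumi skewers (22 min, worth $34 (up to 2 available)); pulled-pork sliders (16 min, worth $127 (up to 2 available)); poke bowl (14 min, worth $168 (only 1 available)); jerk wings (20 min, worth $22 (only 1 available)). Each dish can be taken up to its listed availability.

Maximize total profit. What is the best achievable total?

Taking the top-ratio dishes first gives smash burger + poke bowl for 281 (24 min).
Replace smash burger with pulled-pork sliders: the trade gains 14 net, giving 295 at 30 min.
No other feasible combination exceeds 295.

295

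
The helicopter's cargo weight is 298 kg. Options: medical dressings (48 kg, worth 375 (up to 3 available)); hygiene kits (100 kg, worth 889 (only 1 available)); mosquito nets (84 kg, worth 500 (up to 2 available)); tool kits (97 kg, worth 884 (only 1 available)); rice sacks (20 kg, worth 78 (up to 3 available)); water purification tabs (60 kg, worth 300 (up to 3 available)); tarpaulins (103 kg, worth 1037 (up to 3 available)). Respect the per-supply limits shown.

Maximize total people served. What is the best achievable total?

2671

Greedy by ratio would take medical dressings + 2×rice sacks + 2×tarpaulins: 294 kg used, total 2605.
The 143 kg tied up in 2×rice sacks and tarpaulins is better spent on medical dressings + tool kits — total rises to 2671 (296 kg).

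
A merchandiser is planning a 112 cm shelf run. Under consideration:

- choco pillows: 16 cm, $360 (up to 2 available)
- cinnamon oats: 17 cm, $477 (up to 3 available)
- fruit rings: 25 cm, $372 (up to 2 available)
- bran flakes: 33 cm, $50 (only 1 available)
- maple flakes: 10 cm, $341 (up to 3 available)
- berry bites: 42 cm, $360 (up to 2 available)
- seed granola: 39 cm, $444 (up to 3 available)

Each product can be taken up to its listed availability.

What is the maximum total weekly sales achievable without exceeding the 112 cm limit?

2845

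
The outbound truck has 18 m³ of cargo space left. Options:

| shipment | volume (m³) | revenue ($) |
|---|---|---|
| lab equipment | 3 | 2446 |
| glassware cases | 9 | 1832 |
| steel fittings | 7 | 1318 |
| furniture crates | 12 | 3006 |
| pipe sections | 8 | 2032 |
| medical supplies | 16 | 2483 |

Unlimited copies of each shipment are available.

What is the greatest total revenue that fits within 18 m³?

14676

Density check — lab equipment 815.33, pipe sections 254.00, furniture crates 250.50 are the best per m³.
The ratio ordering already packs tightly: 6×lab equipment, 18 m³, 14676.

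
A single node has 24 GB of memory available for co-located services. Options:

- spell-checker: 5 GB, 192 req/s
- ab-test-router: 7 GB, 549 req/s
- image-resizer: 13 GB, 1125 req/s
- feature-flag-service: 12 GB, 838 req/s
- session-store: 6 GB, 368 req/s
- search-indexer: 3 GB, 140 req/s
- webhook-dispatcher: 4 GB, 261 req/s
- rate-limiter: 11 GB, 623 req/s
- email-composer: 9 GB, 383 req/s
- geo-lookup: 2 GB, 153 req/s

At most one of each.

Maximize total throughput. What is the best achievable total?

1935

By throughput per GB: image-resizer 86.54, ab-test-router 78.43, geo-lookup 76.50 lead.
The ratio heuristic lands on ab-test-router + image-resizer + geo-lookup (1827) but leaves 2 GB idle.
Replace geo-lookup with webhook-dispatcher: the trade gains 108 net, giving 1935 at 24 GB.
Next best is ab-test-router + image-resizer + geo-lookup at 1827 (22 GB) — short by 108.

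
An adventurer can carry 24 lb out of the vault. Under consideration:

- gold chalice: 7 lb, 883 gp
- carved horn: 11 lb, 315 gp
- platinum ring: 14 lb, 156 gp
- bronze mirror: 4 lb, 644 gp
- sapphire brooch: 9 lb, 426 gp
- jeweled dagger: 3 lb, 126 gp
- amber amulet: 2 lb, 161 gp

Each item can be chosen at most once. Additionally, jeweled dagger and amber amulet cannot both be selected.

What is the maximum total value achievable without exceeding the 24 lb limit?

2114

Taking gold chalice + bronze mirror + sapphire brooch + amber amulet: 22 lb used, 2114 in value.
Runner-up gold chalice + bronze mirror + sapphire brooch + jeweled dagger tops out at 2079.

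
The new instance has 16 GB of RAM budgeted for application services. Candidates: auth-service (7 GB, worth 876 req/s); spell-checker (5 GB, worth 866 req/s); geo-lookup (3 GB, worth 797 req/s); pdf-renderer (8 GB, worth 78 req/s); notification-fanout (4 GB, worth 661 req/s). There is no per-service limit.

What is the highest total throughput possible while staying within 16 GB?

Ranking by ratio (throughput/GB): geo-lookup 265.67, spell-checker 173.20, notification-fanout 165.25.
5×geo-lookup uses 15 of the 16 GB and totals 3985.
No other feasible combination exceeds 3985.

3985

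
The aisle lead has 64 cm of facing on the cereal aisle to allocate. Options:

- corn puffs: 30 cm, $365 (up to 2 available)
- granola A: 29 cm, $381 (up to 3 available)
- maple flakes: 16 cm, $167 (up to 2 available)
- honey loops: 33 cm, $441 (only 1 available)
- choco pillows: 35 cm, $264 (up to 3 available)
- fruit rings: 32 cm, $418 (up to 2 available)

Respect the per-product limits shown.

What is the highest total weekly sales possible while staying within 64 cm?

836

The ratio heuristic lands on granola A + honey loops (822) but leaves 2 cm idle.
The 62 cm tied up in granola A and honey loops is better spent on 2×fruit rings — total rises to 836 (64 cm).
Every other selection either busts 64 cm or exceeds an availability limit or fails to beat 836.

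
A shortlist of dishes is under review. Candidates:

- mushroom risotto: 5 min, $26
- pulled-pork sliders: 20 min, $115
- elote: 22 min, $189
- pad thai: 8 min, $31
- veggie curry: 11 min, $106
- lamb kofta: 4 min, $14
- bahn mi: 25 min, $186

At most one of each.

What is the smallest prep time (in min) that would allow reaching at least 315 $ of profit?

38

Minimise min subject to total profit ≥ 315.
Taking mushroom risotto + elote + veggie curry gives 321 (≥ 315) for 38 min.
No combination under 38 min hits 315.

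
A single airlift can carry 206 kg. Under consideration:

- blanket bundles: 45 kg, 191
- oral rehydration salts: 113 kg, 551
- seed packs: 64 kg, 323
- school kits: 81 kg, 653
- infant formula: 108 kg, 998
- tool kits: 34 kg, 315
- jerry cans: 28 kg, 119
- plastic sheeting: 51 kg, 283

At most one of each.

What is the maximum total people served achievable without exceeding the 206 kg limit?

1651

The ratio heuristic lands on infant formula + tool kits + plastic sheeting (1596) but leaves 13 kg idle.
Replace tool kits and plastic sheeting with school kits: the trade gains 55 net, giving 1651 at 189 kg.
Runner-up seed packs + infant formula + tool kits tops out at 1636.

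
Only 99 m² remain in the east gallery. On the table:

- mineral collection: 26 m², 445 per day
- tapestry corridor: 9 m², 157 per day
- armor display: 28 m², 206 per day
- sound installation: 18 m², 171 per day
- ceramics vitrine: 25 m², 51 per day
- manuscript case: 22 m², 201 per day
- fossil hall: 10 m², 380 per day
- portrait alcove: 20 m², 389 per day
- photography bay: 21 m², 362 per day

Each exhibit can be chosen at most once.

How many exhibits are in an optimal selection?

The maximum expected visitors within 99 m² is 1777.
mineral collection + manuscript case + fossil hall + portrait alcove + photography bay hits 1777 at 99 m².
Every optimal selection uses 5 exhibits.

5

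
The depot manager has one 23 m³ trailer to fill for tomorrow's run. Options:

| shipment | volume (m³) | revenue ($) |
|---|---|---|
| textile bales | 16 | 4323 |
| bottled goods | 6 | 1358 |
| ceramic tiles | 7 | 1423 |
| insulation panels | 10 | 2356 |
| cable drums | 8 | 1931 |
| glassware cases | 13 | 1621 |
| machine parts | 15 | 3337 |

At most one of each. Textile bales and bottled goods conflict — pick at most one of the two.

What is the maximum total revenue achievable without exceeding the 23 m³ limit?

5746

Ranking by ratio (revenue/m³): textile bales 270.19, cable drums 241.38, insulation panels 235.60, bottled goods 226.33.
Taking textile bales + ceramic tiles: 23 m³ used, 5746 in revenue.
Nothing else feasible within 23 m³ beats 5746.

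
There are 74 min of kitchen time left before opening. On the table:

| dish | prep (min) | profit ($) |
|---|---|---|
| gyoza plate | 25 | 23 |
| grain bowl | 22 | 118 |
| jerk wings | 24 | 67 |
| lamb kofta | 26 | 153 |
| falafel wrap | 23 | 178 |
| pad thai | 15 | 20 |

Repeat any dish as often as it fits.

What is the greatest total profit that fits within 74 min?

534

Best packing: 3×falafel wrap — 69 min, 534 total.
No other feasible combination exceeds 534.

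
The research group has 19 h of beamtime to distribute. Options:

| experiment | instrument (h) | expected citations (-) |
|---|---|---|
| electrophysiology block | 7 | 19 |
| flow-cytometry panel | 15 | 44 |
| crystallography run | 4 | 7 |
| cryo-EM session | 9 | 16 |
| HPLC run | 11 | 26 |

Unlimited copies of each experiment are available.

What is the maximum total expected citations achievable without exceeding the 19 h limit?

51

Density check — flow-cytometry panel 2.93, electrophysiology block 2.71, HPLC run 2.36 are the best per h.
Best packing: flow-cytometry panel + crystallography run — 19 h, 51 total.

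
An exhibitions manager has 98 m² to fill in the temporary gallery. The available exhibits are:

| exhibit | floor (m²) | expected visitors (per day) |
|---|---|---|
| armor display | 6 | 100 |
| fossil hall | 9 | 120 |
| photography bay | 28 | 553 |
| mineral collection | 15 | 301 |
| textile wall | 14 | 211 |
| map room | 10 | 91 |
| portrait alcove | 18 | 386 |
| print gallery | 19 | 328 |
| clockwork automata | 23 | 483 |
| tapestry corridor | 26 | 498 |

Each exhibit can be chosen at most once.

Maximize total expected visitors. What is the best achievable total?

Density check — portrait alcove 21.44, clockwork automata 21.00, mineral collection 20.07, photography bay 19.75 are the best per m².
The ratio heuristic lands on armor display + photography bay + mineral collection + portrait alcove + clockwork automata (1823) but leaves 8 m² idle.
Replace portrait alcove with tapestry corridor: the trade gains 112 net, giving 1935 at 98 m².
Next best is photography bay + mineral collection + textile wall + portrait alcove + clockwork automata at 1934 (98 m²) — short by 1.

1935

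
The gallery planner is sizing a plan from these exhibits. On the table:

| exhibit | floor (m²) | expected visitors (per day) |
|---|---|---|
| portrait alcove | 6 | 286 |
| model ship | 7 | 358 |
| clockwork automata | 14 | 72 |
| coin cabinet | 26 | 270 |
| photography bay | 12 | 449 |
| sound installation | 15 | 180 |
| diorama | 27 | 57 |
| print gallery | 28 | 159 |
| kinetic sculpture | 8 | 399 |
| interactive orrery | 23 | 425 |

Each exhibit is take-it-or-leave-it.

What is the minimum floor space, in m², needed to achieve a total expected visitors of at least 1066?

25

Look for the lowest-floor combination reaching 1066.
Taking portrait alcove + model ship + photography bay gives 1093 (≥ 1066) for 25 m².
No combination under 25 m² hits 1066.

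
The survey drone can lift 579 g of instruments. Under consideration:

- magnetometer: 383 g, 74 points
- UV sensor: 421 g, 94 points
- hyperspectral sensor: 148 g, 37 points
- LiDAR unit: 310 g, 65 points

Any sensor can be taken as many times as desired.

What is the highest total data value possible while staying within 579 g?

131

A density-first pass picks 3×hyperspectral sensor — 111 at 444 g.
Replace 2×hyperspectral sensor with UV sensor: the trade gains 20 net, giving 131 at 569 g.
The spare 10 g is too small for any remaining sensor, and no exchange beats 131.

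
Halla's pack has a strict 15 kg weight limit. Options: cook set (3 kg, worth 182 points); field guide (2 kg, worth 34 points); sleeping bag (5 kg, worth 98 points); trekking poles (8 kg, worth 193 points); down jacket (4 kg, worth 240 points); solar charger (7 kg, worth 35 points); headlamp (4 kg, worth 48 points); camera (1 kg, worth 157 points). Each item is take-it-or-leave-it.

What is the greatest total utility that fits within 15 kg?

Cook set + field guide + sleeping bag + down jacket + camera uses 15 of the 15 kg and totals 711.
An exhaustive check of the 256 subsets confirms 711.

711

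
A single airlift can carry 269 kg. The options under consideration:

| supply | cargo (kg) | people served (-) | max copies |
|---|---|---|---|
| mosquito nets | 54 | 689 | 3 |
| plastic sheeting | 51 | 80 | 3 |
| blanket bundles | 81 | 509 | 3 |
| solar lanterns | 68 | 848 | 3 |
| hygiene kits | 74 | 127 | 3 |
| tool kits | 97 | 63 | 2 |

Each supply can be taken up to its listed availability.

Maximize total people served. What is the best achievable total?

Filling by ratio: 3×mosquito nets + solar lanterns for 2915, with 39 kg left unused.
The 108 kg tied up in 2×mosquito nets is better spent on 2×solar lanterns — total rises to 3233 (258 kg).
That's the maximum — no swap from here does better than 3233.

3233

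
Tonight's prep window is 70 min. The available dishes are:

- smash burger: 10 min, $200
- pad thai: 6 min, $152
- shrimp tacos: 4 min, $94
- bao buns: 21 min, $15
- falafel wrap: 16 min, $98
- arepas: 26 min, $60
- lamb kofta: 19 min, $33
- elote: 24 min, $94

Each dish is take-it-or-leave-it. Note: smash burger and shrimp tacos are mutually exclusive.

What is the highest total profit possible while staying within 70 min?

544

Density check — pad thai 25.33, shrimp tacos 23.50, smash burger 20.00 are the best per min.
Best packing: smash burger + pad thai + falafel wrap + elote — 56 min, 544 total.
The closest alternative, smash burger + pad thai + falafel wrap + arepas, reaches only 510.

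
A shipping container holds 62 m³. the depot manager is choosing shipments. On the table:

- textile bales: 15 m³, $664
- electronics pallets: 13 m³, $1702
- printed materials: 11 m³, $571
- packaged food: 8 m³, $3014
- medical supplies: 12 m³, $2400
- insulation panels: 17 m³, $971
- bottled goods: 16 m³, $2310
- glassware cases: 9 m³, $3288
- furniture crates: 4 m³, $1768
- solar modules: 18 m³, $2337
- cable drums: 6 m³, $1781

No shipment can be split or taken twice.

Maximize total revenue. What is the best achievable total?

14588

Greedy by ratio would take packaged food + medical supplies + bottled goods + glassware cases + furniture crates + cable drums: 55 m³ used, total 14561.
Dropping bottled goods frees 16 m³; slotting in solar modules (18 m³) lifts the total to 14588 at 57 m³.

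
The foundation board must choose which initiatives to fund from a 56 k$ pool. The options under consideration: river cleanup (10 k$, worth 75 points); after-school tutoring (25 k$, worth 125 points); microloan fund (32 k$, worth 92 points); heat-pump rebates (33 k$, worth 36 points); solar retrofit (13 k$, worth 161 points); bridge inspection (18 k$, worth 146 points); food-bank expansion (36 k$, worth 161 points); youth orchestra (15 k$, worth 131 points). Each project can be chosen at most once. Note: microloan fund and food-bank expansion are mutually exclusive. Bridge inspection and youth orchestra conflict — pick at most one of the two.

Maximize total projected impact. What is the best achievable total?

432

Best packing: after-school tutoring + solar retrofit + bridge inspection — 56 k$, 432 total.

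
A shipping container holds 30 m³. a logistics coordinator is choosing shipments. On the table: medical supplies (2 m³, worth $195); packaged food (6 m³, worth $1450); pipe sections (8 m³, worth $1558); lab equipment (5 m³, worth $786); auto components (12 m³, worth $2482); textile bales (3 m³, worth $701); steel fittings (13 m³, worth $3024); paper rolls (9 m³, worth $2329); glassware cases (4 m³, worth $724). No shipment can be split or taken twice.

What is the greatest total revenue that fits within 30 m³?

Taking the top-ratio shipments first gives packaged food + auto components + textile bales + paper rolls for 6962 (30 m³).
The 15 m³ tied up in auto components and textile bales is better spent on medical supplies + steel fittings — total rises to 6998 (30 m³).

6998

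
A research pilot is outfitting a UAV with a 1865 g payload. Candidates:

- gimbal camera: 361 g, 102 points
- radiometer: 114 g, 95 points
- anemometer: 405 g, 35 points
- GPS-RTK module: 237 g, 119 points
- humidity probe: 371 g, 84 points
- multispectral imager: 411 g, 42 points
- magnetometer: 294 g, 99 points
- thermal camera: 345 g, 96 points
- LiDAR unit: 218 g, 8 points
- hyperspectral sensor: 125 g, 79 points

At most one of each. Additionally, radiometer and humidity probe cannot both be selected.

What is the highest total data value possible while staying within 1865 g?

Taking gimbal camera + radiometer + GPS-RTK module + magnetometer + thermal camera + LiDAR unit + hyperspectral sensor: 1694 g used, 598 in data value.

598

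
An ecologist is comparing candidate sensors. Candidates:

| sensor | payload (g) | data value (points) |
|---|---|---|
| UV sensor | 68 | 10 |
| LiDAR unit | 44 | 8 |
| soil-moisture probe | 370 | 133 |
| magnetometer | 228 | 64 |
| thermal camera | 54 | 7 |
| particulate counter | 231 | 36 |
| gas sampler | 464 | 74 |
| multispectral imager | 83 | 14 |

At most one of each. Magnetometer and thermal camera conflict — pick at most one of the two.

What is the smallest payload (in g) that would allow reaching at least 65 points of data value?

Need the lightest bundle worth ≥ 65.
LiDAR unit + magnetometer: 72 data value at 272 g.
No combination under 272 g hits 65.

272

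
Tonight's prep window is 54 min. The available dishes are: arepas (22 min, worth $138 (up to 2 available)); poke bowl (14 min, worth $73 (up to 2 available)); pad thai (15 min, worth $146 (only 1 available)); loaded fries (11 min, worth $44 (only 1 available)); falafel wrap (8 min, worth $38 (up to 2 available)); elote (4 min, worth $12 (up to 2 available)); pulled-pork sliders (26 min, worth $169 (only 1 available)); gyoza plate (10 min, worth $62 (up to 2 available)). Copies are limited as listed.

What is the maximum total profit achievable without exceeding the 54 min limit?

377

Best packing: pad thai + pulled-pork sliders + gyoza plate — 51 min, 377 total.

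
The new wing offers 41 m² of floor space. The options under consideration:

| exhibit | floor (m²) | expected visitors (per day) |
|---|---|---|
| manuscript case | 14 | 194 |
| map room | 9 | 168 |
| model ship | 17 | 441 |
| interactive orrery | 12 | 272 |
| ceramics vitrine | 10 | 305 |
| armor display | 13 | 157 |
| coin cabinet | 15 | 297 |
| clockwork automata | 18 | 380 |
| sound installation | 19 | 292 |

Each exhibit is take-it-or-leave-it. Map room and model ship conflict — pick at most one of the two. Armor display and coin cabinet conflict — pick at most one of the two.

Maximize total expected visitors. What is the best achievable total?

1018

Density check — ceramics vitrine 30.50, model ship 25.94, interactive orrery 22.67, clockwork automata 21.11 are the best per m².
Best packing: model ship + interactive orrery + ceramics vitrine — 39 m², 1018 total.
The spare 2 m² is too small for any remaining exhibit, and no feasible exchange beats 1018.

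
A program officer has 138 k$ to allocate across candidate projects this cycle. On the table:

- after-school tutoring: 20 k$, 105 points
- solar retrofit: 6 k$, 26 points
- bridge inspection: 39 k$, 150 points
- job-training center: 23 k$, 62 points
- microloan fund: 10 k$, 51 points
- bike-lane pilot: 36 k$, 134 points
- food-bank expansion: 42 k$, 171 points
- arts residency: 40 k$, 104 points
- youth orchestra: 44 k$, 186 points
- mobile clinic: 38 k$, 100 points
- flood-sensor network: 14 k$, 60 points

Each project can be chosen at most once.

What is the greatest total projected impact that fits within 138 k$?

599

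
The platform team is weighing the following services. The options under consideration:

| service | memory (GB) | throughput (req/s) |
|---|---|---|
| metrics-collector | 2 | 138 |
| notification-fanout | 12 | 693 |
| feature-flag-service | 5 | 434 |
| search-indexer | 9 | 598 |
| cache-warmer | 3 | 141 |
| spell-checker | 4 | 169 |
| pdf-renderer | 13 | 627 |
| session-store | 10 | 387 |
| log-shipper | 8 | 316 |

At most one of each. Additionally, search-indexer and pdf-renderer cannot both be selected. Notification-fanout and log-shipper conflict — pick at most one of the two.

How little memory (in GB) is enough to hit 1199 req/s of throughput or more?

18

Need the lightest bundle worth ≥ 1199.
Taking feature-flag-service + search-indexer + spell-checker gives 1201 (≥ 1199) for 18 GB.
Any bundle with less than 18 GB falls short of 1199.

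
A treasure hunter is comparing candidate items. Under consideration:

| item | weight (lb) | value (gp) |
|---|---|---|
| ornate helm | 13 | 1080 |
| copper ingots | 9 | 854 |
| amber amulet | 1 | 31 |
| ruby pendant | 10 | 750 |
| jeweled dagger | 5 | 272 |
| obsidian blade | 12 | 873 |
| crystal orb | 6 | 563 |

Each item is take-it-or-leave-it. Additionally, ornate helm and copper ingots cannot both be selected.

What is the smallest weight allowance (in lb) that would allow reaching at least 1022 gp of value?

Minimise lb subject to total value ≥ 1022.
ornate helm: 1080 value at 13 lb.
Any bundle with less than 13 lb falls short of 1022.

13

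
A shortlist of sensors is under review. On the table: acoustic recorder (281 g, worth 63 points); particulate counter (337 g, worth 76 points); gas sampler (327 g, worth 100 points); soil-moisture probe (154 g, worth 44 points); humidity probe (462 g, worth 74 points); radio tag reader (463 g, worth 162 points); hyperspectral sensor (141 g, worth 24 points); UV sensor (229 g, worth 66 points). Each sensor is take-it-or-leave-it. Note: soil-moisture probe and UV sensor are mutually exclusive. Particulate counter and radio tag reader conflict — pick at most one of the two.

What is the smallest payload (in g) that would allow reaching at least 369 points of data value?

Look for the lowest-payload combination reaching 369.
Taking acoustic recorder + gas sampler + soil-moisture probe + radio tag reader gives 369 (≥ 369) for 1225 g.
No combination under 1225 g hits 369.

1225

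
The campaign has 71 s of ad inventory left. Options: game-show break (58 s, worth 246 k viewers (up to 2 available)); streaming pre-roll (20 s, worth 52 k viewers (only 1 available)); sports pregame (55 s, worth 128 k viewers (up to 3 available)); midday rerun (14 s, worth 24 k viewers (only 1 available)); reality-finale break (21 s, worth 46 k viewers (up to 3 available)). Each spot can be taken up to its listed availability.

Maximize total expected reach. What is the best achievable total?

By expected reach per s: game-show break 4.24, streaming pre-roll 2.60, sports pregame 2.33, reality-finale break 2.19 lead.
The ratio ordering already packs tightly: game-show break, 58 s, 246.
That's the maximum — no swap from here does better than 246.

246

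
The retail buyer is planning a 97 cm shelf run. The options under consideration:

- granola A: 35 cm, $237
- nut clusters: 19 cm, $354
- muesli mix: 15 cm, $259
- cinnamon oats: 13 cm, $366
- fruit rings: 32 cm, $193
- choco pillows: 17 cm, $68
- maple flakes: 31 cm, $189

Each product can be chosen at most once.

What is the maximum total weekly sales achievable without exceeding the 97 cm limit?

1240

Taking the top-ratio products first gives granola A + nut clusters + muesli mix + cinnamon oats for 1216 (82 cm).
The 35 cm tied up in granola A is better spent on fruit rings + choco pillows — total rises to 1240 (96 cm).
Runner-up nut clusters + muesli mix + cinnamon oats + choco pillows + maple flakes tops out at 1236.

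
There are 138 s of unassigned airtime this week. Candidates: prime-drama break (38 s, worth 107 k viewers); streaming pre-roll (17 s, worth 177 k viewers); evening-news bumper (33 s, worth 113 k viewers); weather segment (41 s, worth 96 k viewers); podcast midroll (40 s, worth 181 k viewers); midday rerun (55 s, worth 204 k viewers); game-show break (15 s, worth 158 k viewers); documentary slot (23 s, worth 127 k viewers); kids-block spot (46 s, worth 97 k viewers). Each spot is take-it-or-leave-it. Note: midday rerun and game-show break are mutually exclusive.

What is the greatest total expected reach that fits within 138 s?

By expected reach per s: game-show break 10.53, streaming pre-roll 10.41, documentary slot 5.52, podcast midroll 4.53 lead.
Best packing: streaming pre-roll + evening-news bumper + podcast midroll + game-show break + documentary slot — 128 s, 756 total.

756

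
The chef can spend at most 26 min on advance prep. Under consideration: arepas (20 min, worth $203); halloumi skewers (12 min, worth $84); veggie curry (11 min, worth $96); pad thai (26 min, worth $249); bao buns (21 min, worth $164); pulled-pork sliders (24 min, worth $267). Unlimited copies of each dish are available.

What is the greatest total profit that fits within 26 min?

267

Density check — pulled-pork sliders 11.12, arepas 10.15, pad thai 9.58 are the best per min.
Pulled-pork sliders uses 24 of the 26 min and totals 267.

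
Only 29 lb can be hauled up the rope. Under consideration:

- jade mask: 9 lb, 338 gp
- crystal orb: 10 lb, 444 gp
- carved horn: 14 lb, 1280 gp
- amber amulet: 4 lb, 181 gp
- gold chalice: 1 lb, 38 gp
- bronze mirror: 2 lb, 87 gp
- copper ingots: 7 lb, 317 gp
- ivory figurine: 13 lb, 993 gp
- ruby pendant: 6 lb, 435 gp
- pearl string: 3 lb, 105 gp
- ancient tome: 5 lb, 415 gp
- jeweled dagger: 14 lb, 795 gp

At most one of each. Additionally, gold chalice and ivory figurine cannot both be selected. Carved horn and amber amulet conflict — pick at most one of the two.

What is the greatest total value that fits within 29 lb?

Ranking by ratio (value/lb): carved horn 91.43, ancient tome 83.00, ivory figurine 76.38, ruby pendant 72.50.
Taking carved horn + bronze mirror + ivory figurine: 29 lb used, 2360 in value.
The closest alternative, carved horn + ivory figurine, reaches only 2273.

2360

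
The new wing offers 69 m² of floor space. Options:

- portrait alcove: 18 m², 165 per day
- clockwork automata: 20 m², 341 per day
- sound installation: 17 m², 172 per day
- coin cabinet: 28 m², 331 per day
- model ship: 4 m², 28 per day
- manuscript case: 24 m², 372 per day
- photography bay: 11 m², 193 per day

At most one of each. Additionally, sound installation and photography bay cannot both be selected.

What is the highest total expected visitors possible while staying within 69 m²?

By expected visitors per m²: photography bay 17.55, clockwork automata 17.05, manuscript case 15.50, coin cabinet 11.82 lead.
Taking clockwork automata + model ship + manuscript case + photography bay: 59 m² used, 934 in expected visitors.
The spare 10 m² is too small for any remaining exhibit, and no feasible exchange beats 934.

934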